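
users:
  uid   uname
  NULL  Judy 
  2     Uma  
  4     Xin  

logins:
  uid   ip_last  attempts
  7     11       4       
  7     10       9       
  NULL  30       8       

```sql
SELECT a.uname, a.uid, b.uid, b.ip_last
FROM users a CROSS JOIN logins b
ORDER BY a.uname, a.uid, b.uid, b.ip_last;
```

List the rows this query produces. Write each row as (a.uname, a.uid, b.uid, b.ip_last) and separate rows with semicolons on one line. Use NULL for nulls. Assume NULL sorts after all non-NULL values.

(Judy, NULL, 7, 10); (Judy, NULL, 7, 11); (Judy, NULL, NULL, 30); (Uma, 2, 7, 10); (Uma, 2, 7, 11); (Uma, 2, NULL, 30); (Xin, 4, 7, 10); (Xin, 4, 7, 11); (Xin, 4, NULL, 30)

CROSS JOIN pairs every row of `users` with every row of `logins`: 3 × 3 = 9 rows.
After projecting and ordering:
a.uname | a.uid | b.uid | b.ip_last
Judy | NULL | 7 | 10
Judy | NULL | 7 | 11
Judy | NULL | NULL | 30
Uma | 2 | 7 | 10
Uma | 2 | 7 | 11
Uma | 2 | NULL | 30
Xin | 4 | 7 | 10
Xin | 4 | 7 | 11
Xin | 4 | NULL | 30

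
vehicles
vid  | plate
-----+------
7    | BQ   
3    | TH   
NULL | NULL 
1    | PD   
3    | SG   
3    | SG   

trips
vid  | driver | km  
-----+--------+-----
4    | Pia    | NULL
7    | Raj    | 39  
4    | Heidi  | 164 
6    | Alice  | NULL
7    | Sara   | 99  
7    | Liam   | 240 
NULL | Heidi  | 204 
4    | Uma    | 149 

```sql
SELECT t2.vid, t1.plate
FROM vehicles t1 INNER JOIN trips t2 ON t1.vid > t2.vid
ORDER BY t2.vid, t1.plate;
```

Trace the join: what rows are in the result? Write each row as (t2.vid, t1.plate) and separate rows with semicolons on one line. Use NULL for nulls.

(4, BQ); (4, BQ); (4, BQ); (6, BQ)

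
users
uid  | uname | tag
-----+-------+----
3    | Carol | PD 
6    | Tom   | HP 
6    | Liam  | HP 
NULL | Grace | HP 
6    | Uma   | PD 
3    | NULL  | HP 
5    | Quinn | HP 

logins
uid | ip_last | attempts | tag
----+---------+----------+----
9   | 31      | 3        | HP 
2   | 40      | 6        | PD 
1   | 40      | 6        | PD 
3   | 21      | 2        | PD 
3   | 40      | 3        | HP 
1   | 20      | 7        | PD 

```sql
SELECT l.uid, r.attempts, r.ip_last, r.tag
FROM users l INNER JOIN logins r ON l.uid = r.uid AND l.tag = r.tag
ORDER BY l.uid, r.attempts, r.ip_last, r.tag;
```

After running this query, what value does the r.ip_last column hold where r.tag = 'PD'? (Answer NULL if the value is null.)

INNER JOIN keeps only pairs where the ON condition holds.
Matching on l.uid = r.uid AND l.tag = r.tag. A NULL in a compared column never satisfies the condition.
- l[0] uid=3, tag=PD → 1 match(es) in r → 1 row(s).
- l[1] uid=6, tag=HP → no match; dropped.
- l[2] uid=6, tag=HP → no match; dropped.
- l[3] uid=NULL, tag=HP → no match; dropped.
- l[4] uid=6, tag=PD → no match; dropped.
- l[5] uid=3, tag=HP → 1 match(es) in r → 1 row(s).
- l[6] uid=5, tag=HP → no match; dropped.

21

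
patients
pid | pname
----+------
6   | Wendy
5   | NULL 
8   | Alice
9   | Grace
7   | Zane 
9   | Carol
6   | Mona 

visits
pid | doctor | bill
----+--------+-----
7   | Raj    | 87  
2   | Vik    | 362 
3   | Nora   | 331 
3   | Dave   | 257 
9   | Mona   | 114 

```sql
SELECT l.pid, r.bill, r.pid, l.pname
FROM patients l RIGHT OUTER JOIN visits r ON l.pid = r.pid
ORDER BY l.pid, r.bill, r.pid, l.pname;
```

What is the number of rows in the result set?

6

RIGHT JOIN keeps every row from `visits`; unmatched rows get NULL for `patients`'s columns.
Matching on l.pid = r.pid.
- l row (pid=6): no match.
- l row (pid=5): no match.
- l row (pid=8): no match.
- l row (pid=9): matches 1 r row(s) → 1 output row(s).
- l row (pid=7): matches 1 r row(s) → 1 output row(s).
- l row (pid=9): matches 1 r row(s) → 1 output row(s).
- l row (pid=6): no match.
- 3 r row(s) had no l match → kept, l columns NULL.
Total: 3 matched + 3 padded = 6 rows.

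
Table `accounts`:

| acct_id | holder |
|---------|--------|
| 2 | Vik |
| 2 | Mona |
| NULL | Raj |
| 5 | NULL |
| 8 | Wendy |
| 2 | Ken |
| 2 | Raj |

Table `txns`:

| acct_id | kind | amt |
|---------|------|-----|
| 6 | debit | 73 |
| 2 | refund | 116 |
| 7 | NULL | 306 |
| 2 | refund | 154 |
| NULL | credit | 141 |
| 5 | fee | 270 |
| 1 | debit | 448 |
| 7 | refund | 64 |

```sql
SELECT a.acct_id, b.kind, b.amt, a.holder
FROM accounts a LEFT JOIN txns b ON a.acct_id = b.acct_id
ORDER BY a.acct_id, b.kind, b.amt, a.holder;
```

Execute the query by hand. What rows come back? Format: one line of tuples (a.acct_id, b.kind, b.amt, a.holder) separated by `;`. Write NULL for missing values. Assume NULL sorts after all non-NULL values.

(2, refund, 116, Ken); (2, refund, 116, Mona); (2, refund, 116, Raj); (2, refund, 116, Vik); (2, refund, 154, Ken); (2, refund, 154, Mona); (2, refund, 154, Raj); (2, refund, 154, Vik); (5, fee, 270, NULL); (8, NULL, NULL, Wendy); (NULL, NULL, NULL, Raj)

LEFT JOIN keeps every row from `accounts`; unmatched rows get NULL for `txns`'s columns.
Matching on a.acct_id = b.acct_id. A NULL in a compared column never satisfies the condition.
- a row (acct_id=2): matches 2 b row(s) → 2 output row(s).
- a row (acct_id=2): matches 2 b row(s) → 2 output row(s).
- a row (acct_id=NULL): no match → kept, b columns NULL.
- a row (acct_id=5): matches 1 b row(s) → 1 output row(s).
- a row (acct_id=8): no match → kept, b columns NULL.
- a row (acct_id=2): matches 2 b row(s) → 2 output row(s).
- a row (acct_id=2): matches 2 b row(s) → 2 output row(s).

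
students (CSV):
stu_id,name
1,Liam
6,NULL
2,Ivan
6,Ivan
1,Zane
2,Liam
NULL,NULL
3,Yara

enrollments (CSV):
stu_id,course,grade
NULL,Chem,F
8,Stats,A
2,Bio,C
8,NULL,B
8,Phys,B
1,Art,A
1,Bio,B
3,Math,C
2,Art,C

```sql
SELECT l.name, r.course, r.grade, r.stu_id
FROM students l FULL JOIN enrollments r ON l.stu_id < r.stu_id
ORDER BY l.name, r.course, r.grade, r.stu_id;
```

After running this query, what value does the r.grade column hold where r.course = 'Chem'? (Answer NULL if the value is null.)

F

FULL OUTER JOIN keeps every row from both sides; unmatched rows get NULL for the other side's columns.
Matching on l.stu_id < r.stu_id. A NULL in a compared column never satisfies the condition.
- l row (stu_id=1): matches 6 r row(s) → 6 output row(s).
- l row (stu_id=6): matches 3 r row(s) → 3 output row(s).
- l row (stu_id=2): matches 4 r row(s) → 4 output row(s).
- l row (stu_id=6): matches 3 r row(s) → 3 output row(s).
- l row (stu_id=1): matches 6 r row(s) → 6 output row(s).
- l row (stu_id=2): matches 4 r row(s) → 4 output row(s).
- l row (stu_id=NULL): no match → kept, r columns NULL.
- l row (stu_id=3): matches 3 r row(s) → 3 output row(s).
- 3 r row(s) had no l match → kept, l columns NULL.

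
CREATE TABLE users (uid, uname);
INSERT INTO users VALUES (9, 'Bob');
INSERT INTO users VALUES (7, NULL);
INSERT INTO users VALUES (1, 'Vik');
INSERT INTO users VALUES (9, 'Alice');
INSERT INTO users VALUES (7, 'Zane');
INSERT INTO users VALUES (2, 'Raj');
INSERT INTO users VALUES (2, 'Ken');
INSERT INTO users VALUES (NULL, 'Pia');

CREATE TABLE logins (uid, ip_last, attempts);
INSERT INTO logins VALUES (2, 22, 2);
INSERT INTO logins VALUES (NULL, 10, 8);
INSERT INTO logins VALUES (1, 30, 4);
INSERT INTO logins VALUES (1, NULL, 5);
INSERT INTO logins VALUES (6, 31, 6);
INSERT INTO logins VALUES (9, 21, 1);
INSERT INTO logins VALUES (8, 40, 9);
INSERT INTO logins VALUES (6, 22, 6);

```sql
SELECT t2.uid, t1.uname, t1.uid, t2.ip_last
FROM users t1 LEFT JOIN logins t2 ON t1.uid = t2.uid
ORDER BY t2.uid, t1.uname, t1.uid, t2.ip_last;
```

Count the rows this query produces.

LEFT JOIN keeps every row from `users`; unmatched rows get NULL for `logins`'s columns.
Matching on t1.uid = t2.uid. A NULL in a compared column never satisfies the condition.
Matched pairs: 6; unmatched t1 rows kept: 3.
Total: 6 matched + 3 padded = 9 rows.

9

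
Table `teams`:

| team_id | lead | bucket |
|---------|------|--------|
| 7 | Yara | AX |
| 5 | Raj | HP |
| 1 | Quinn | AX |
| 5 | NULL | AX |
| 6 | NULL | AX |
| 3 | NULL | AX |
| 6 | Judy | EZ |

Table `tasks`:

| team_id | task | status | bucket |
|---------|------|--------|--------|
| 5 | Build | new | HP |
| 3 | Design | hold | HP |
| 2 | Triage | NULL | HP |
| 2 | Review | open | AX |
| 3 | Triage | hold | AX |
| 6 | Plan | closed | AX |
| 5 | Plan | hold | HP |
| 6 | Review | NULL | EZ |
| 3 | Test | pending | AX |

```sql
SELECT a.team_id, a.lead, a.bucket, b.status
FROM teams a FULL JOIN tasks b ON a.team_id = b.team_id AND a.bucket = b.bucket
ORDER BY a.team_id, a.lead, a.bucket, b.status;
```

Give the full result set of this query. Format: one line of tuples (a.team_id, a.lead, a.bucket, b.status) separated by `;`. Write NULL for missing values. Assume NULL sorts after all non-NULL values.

FULL OUTER JOIN keeps every row from both sides; unmatched rows get NULL for the other side's columns.
Matching on a.team_id = b.team_id AND a.bucket = b.bucket.
Matched pairs: 6; unmatched a rows kept: 3; unmatched b rows kept: 3.

(1, Quinn, AX, NULL); (3, NULL, AX, hold); (3, NULL, AX, pending); (5, Raj, HP, hold); (5, Raj, HP, new); (5, NULL, AX, NULL); (6, Judy, EZ, NULL); (6, NULL, AX, closed); (7, Yara, AX, NULL); (NULL, NULL, NULL, hold); (NULL, NULL, NULL, open); (NULL, NULL, NULL, NULL)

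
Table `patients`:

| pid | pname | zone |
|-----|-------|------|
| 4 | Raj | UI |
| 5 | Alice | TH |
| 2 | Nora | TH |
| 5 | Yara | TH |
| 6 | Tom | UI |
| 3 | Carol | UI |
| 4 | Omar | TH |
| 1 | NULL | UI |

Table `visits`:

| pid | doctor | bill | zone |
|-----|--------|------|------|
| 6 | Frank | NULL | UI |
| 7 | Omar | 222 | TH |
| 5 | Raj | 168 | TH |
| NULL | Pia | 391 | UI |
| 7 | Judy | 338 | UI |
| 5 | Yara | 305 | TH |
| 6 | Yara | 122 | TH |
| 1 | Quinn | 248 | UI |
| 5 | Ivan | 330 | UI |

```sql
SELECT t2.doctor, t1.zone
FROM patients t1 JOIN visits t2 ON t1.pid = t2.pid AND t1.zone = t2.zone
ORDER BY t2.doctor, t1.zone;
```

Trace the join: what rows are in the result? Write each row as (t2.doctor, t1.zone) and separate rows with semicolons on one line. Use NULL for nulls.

(Frank, UI); (Quinn, UI); (Raj, TH); (Raj, TH); (Yara, TH); (Yara, TH)

INNER JOIN keeps only pairs where the ON condition holds.
Matching on t1.pid = t2.pid AND t1.zone = t2.zone. A NULL in a compared column never satisfies the condition.
- pid=4, zone=UI: no matching t2 row, dropped.
- pid=5, zone=TH: 2 matching t2 row(s), so 2 row(s) emitted.
- pid=2, zone=TH: no matching t2 row, dropped.
- pid=5, zone=TH: 2 matching t2 row(s), so 2 row(s) emitted.
- pid=6, zone=UI: 1 matching t2 row(s), so 1 row(s) emitted.
- pid=3, zone=UI: no matching t2 row, dropped.
- pid=4, zone=TH: no matching t2 row, dropped.
- pid=1, zone=UI: 1 matching t2 row(s), so 1 row(s) emitted.
After projecting and ordering:
t2.doctor | t1.zone
Frank | UI
Quinn | UI
Raj | TH
Raj | TH
Yara | TH
Yara | TH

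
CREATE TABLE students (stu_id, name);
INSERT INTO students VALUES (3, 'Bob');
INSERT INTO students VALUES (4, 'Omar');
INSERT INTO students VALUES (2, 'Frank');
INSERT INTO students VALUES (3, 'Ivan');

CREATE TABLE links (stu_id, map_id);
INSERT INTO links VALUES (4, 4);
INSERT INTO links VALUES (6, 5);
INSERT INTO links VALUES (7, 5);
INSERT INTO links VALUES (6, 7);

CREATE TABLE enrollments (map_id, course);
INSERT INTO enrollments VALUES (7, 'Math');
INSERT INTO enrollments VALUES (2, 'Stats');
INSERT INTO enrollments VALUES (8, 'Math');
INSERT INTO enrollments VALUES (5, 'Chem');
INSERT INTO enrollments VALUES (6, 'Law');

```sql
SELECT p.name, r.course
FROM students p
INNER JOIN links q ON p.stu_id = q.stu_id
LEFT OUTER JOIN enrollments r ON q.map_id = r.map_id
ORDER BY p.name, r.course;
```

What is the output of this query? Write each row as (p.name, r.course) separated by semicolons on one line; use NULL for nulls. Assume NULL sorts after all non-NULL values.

Evaluate left to right. First `students p INNER JOIN links q` on stu_id: 1 row(s).
Then LEFT JOIN `enrollments r` on map_id: each of those 1 rows is kept; rows whose q.map_id has no match in r get NULL for r's columns.

(Omar, NULL)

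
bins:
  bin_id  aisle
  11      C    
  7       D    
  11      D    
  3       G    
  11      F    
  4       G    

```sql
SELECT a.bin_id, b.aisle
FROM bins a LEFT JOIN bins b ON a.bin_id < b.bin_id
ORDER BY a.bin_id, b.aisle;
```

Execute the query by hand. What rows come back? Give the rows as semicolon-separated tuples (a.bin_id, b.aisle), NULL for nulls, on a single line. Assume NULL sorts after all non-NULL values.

LEFT JOIN keeps every row from `bins a`; unmatched rows get NULL for `bins b`'s columns.
Matching on a.bin_id < b.bin_id.
- a row (bin_id=11): no match → kept, b columns NULL.
- a row (bin_id=7): matches 3 b row(s) → 3 output row(s).
- a row (bin_id=11): no match → kept, b columns NULL.
- a row (bin_id=3): matches 5 b row(s) → 5 output row(s).
- a row (bin_id=11): no match → kept, b columns NULL.
- a row (bin_id=4): matches 4 b row(s) → 4 output row(s).

(3, C); (3, D); (3, D); (3, F); (3, G); (4, C); (4, D); (4, D); (4, F); (7, C); (7, D); (7, F); (11, NULL); (11, NULL); (11, NULL)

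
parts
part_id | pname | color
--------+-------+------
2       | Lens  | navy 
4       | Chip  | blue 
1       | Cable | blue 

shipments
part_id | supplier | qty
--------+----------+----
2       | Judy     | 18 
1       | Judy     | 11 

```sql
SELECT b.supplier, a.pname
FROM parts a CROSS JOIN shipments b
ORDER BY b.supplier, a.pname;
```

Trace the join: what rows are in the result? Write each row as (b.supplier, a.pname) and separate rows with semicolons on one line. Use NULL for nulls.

CROSS JOIN pairs every row of `parts` with every row of `shipments`: 3 × 2 = 6 rows.

(Judy, Cable); (Judy, Cable); (Judy, Chip); (Judy, Chip); (Judy, Lens); (Judy, Lens)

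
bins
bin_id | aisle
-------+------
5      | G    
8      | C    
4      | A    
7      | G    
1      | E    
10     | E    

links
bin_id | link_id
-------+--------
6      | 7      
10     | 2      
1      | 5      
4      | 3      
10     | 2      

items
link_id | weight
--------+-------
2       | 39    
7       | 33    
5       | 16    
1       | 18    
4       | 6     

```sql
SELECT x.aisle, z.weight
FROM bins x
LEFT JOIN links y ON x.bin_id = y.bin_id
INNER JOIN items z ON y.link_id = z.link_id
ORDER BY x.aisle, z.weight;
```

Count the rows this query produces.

3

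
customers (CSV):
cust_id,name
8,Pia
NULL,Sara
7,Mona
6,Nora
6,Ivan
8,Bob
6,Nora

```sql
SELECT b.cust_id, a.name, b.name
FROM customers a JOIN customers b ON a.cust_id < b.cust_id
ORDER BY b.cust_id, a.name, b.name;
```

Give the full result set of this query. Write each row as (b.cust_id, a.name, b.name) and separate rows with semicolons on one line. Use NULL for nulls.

(7, Ivan, Mona); (7, Nora, Mona); (7, Nora, Mona); (8, Ivan, Bob); (8, Ivan, Pia); (8, Mona, Bob); (8, Mona, Pia); (8, Nora, Bob); (8, Nora, Bob); (8, Nora, Pia); (8, Nora, Pia)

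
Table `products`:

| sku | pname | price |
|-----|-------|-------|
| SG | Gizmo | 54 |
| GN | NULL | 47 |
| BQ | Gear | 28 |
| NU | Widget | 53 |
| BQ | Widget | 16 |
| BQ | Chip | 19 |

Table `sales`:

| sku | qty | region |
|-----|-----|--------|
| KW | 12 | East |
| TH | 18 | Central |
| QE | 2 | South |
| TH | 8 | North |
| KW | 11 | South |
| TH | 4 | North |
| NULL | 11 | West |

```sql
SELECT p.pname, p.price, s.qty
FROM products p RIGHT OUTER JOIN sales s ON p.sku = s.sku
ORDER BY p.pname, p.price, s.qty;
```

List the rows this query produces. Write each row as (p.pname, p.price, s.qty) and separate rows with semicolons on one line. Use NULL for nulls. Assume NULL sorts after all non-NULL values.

RIGHT JOIN keeps every row from `sales`; unmatched rows get NULL for `products`'s columns.
Matching on p.sku = s.sku. A NULL in a compared column never satisfies the condition.
Matched pairs: 0; unmatched s rows kept: 7.

(NULL, NULL, 2); (NULL, NULL, 4); (NULL, NULL, 8); (NULL, NULL, 11); (NULL, NULL, 11); (NULL, NULL, 12); (NULL, NULL, 18)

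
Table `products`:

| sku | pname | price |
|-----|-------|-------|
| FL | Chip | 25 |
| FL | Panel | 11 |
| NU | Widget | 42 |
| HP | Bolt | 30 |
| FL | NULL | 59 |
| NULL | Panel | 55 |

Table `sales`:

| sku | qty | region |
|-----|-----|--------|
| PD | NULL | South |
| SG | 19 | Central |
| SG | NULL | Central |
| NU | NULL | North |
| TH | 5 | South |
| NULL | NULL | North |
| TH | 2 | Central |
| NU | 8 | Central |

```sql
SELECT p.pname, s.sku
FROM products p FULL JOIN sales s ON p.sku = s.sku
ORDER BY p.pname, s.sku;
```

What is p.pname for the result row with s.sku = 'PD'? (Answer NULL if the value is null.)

NULL

FULL OUTER JOIN keeps every row from both sides; unmatched rows get NULL for the other side's columns.
Matching on p.sku = s.sku. A NULL in a compared column never satisfies the condition.
- sku=FL: no s row matches, row kept with s columns NULL.
- sku=FL: no s row matches, row kept with s columns NULL.
- sku=NU: 2 matching s row(s), so 2 row(s) emitted.
- sku=HP: no s row matches, row kept with s columns NULL.
- sku=FL: no s row matches, row kept with s columns NULL.
- sku=NULL: no s row matches, row kept with s columns NULL.
- 6 s row(s) had no p match → kept, p columns NULL.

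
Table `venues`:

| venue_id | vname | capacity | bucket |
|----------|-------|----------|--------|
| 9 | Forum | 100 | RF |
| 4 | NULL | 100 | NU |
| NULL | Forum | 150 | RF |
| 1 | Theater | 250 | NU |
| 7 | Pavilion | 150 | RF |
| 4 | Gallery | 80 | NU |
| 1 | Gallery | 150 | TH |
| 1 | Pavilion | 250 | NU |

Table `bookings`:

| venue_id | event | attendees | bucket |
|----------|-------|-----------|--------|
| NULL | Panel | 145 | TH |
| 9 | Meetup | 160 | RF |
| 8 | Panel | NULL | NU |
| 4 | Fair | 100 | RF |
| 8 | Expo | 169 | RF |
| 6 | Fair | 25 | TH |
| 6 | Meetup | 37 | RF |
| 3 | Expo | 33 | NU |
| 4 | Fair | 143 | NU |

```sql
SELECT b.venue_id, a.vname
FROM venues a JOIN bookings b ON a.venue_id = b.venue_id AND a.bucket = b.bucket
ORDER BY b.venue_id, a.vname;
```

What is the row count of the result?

INNER JOIN keeps only pairs where the ON condition holds.
Matching on a.venue_id = b.venue_id AND a.bucket = b.bucket. A NULL in a compared column never satisfies the condition.
Matched pairs: 3.
Total: 3 rows.

3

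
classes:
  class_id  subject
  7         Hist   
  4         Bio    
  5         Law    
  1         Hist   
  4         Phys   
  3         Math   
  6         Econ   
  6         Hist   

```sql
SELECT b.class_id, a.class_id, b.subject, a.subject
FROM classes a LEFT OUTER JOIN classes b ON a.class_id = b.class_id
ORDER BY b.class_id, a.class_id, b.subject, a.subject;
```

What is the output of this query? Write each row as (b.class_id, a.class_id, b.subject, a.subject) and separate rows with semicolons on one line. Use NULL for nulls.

LEFT JOIN keeps every row from `classes a`; unmatched rows get NULL for `classes b`'s columns.
Matching on a.class_id = b.class_id.
- class_id=7: 1 matching b row(s), so 1 row(s) emitted.
- class_id=4: 2 matching b row(s), so 2 row(s) emitted.
- class_id=5: 1 matching b row(s), so 1 row(s) emitted.
- class_id=1: 1 matching b row(s), so 1 row(s) emitted.
- class_id=4: 2 matching b row(s), so 2 row(s) emitted.
- class_id=3: 1 matching b row(s), so 1 row(s) emitted.
- class_id=6: 2 matching b row(s), so 2 row(s) emitted.
- class_id=6: 2 matching b row(s), so 2 row(s) emitted.

(1, 1, Hist, Hist); (3, 3, Math, Math); (4, 4, Bio, Bio); (4, 4, Bio, Phys); (4, 4, Phys, Bio); (4, 4, Phys, Phys); (5, 5, Law, Law); (6, 6, Econ, Econ); (6, 6, Econ, Hist); (6, 6, Hist, Econ); (6, 6, Hist, Hist); (7, 7, Hist, Hist)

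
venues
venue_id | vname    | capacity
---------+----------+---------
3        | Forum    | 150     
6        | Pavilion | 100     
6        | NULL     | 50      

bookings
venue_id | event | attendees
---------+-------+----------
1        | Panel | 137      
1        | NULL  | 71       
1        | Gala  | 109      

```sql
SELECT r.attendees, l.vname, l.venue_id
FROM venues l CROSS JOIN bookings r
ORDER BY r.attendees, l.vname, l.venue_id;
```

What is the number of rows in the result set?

9

CROSS JOIN pairs every row of `venues` with every row of `bookings`: 3 × 3 = 9 rows.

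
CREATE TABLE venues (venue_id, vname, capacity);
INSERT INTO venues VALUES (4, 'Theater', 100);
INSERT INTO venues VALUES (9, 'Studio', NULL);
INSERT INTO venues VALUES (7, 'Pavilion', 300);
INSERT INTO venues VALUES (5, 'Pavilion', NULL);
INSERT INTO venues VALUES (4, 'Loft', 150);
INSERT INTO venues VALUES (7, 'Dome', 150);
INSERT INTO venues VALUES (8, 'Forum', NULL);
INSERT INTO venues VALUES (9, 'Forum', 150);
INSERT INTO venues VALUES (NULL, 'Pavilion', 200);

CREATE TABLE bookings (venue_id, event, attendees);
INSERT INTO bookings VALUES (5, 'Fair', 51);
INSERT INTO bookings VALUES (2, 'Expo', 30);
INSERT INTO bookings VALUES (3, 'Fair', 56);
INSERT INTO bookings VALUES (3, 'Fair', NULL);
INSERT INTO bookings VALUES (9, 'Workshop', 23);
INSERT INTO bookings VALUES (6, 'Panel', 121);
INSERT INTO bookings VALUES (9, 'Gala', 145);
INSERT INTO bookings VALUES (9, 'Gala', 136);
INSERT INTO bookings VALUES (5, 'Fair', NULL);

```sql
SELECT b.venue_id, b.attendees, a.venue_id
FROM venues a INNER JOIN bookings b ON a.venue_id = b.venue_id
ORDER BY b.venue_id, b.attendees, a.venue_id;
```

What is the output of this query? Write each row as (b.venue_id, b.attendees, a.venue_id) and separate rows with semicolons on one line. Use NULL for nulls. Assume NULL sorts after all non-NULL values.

INNER JOIN keeps only pairs where the ON condition holds.
Matching on a.venue_id = b.venue_id. A NULL in a compared column never satisfies the condition.
- a[0] venue_id=4 → no match; dropped.
- a[1] venue_id=9 → 3 match(es) in b → 3 row(s).
- a[2] venue_id=7 → no match; dropped.
- a[3] venue_id=5 → 2 match(es) in b → 2 row(s).
- a[4] venue_id=4 → no match; dropped.
- a[5] venue_id=7 → no match; dropped.
- a[6] venue_id=8 → no match; dropped.
- a[7] venue_id=9 → 3 match(es) in b → 3 row(s).
- a[8] venue_id=NULL → no match; dropped.
After projecting and ordering:
b.venue_id | b.attendees | a.venue_id
5 | 51 | 5
5 | NULL | 5
9 | 23 | 9
9 | 23 | 9
9 | 136 | 9
9 | 136 | 9
9 | 145 | 9
9 | 145 | 9

(5, 51, 5); (5, NULL, 5); (9, 23, 9); (9, 23, 9); (9, 136, 9); (9, 136, 9); (9, 145, 9); (9, 145, 9)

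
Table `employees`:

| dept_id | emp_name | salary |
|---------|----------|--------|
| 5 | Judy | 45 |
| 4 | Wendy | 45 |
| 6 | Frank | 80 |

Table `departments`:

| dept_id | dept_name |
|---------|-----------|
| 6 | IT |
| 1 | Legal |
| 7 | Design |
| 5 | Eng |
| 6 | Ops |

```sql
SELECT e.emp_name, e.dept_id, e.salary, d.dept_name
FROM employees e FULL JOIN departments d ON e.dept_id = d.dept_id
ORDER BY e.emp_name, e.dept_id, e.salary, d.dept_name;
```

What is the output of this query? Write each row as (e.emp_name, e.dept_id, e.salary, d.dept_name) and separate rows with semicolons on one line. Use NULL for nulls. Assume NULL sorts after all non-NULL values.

(Frank, 6, 80, IT); (Frank, 6, 80, Ops); (Judy, 5, 45, Eng); (Wendy, 4, 45, NULL); (NULL, NULL, NULL, Design); (NULL, NULL, NULL, Legal)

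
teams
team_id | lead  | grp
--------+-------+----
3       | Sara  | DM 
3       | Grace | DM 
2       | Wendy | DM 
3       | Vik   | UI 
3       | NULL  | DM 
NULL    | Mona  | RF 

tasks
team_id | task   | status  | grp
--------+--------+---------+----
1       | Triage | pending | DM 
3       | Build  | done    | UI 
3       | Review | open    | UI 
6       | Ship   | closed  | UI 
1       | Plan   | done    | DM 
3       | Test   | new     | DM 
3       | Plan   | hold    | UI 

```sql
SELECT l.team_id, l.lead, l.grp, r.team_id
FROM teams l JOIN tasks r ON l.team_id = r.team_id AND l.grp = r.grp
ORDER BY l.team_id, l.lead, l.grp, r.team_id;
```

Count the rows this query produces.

INNER JOIN keeps only pairs where the ON condition holds.
Matching on l.team_id = r.team_id AND l.grp = r.grp. A NULL in a compared column never satisfies the condition.
- l row (team_id=3, grp=DM): matches 1 r row(s) → 1 output row(s).
- l row (team_id=3, grp=DM): matches 1 r row(s) → 1 output row(s).
- l row (team_id=2, grp=DM): no match → dropped.
- l row (team_id=3, grp=UI): matches 3 r row(s) → 3 output row(s).
- l row (team_id=3, grp=DM): matches 1 r row(s) → 1 output row(s).
- l row (team_id=NULL, grp=RF): no match → dropped.
Total: 6 rows.

6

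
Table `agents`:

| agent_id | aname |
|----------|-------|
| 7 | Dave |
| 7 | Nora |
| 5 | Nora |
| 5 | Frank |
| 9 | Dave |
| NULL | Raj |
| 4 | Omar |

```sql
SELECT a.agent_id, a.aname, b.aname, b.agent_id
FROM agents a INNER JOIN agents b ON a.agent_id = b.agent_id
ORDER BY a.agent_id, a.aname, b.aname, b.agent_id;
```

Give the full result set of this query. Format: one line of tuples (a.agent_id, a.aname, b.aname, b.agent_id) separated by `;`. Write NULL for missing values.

(4, Omar, Omar, 4); (5, Frank, Frank, 5); (5, Frank, Nora, 5); (5, Nora, Frank, 5); (5, Nora, Nora, 5); (7, Dave, Dave, 7); (7, Dave, Nora, 7); (7, Nora, Dave, 7); (7, Nora, Nora, 7); (9, Dave, Dave, 9)

INNER JOIN keeps only pairs where the ON condition holds.
Matching on a.agent_id = b.agent_id. A NULL in a compared column never satisfies the condition.
- a row (agent_id=7): matches 2 b row(s) → 2 output row(s).
- a row (agent_id=7): matches 2 b row(s) → 2 output row(s).
- a row (agent_id=5): matches 2 b row(s) → 2 output row(s).
- a row (agent_id=5): matches 2 b row(s) → 2 output row(s).
- a row (agent_id=9): matches 1 b row(s) → 1 output row(s).
- a row (agent_id=NULL): no match → dropped.
- a row (agent_id=4): matches 1 b row(s) → 1 output row(s).
After projecting and ordering:
a.agent_id | a.aname | b.aname | b.agent_id
4 | Omar | Omar | 4
5 | Frank | Frank | 5
5 | Frank | Nora | 5
5 | Nora | Frank | 5
5 | Nora | Nora | 5
7 | Dave | Dave | 7
7 | Dave | Nora | 7
7 | Nora | Dave | 7
7 | Nora | Nora | 7
9 | Dave | Dave | 9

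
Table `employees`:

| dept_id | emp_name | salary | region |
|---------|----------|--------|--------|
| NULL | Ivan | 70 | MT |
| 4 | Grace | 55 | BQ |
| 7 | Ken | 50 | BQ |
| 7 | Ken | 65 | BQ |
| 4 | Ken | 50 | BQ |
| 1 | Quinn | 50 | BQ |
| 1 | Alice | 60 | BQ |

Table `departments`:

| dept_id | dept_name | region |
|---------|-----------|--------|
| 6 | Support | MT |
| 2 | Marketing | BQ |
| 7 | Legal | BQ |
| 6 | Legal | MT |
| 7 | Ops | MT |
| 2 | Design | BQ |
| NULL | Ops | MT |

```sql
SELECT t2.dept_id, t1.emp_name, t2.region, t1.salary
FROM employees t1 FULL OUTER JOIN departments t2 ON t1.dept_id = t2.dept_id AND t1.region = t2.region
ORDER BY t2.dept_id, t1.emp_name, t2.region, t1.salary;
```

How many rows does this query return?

13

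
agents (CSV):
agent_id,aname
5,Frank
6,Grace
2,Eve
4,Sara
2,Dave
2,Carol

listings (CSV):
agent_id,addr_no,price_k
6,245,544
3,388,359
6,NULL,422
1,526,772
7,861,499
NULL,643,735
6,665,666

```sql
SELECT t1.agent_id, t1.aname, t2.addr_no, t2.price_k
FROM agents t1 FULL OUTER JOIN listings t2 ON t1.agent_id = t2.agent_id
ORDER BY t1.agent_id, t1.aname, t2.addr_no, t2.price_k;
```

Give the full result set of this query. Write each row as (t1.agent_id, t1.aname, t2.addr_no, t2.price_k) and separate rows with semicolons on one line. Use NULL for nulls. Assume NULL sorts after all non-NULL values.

(2, Carol, NULL, NULL); (2, Dave, NULL, NULL); (2, Eve, NULL, NULL); (4, Sara, NULL, NULL); (5, Frank, NULL, NULL); (6, Grace, 245, 544); (6, Grace, 665, 666); (6, Grace, NULL, 422); (NULL, NULL, 388, 359); (NULL, NULL, 526, 772); (NULL, NULL, 643, 735); (NULL, NULL, 861, 499)

FULL OUTER JOIN keeps every row from both sides; unmatched rows get NULL for the other side's columns.
Matching on t1.agent_id = t2.agent_id. A NULL in a compared column never satisfies the condition.
- t1 row (agent_id=5): no match → kept, t2 columns NULL.
- t1 row (agent_id=6): matches 3 t2 row(s) → 3 output row(s).
- t1 row (agent_id=2): no match → kept, t2 columns NULL.
- t1 row (agent_id=4): no match → kept, t2 columns NULL.
- t1 row (agent_id=2): no match → kept, t2 columns NULL.
- t1 row (agent_id=2): no match → kept, t2 columns NULL.
- plus 4 unmatched t2 row(s), each kept with NULL t1 columns.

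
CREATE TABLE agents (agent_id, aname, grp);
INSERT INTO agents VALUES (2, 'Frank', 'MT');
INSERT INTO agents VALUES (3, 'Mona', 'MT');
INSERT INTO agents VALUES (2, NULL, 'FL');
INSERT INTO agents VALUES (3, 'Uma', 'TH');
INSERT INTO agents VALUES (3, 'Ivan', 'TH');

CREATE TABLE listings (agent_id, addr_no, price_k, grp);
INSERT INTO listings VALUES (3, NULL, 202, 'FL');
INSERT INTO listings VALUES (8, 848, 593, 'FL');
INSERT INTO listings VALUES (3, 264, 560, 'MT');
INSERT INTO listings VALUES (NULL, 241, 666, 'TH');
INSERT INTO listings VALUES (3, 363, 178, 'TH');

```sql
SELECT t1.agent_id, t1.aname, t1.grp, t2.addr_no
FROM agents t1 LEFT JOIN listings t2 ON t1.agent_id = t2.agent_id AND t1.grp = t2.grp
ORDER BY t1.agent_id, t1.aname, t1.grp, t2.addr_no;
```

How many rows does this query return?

5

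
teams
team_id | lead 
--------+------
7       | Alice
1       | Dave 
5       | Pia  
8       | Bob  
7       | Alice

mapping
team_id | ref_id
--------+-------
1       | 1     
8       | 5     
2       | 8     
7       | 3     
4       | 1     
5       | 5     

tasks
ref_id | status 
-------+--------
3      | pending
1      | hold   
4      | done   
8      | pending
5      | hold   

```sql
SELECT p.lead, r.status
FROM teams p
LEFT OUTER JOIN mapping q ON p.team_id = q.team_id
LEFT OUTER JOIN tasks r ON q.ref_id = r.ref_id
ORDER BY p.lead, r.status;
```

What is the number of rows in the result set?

5

Step 1 — p LEFT JOIN q on team_id → 5 row(s).
Then LEFT JOIN `tasks r` on ref_id: each of those 5 rows is kept; rows whose q.ref_id has no match in r get NULL for r's columns.
Result: 5 row(s).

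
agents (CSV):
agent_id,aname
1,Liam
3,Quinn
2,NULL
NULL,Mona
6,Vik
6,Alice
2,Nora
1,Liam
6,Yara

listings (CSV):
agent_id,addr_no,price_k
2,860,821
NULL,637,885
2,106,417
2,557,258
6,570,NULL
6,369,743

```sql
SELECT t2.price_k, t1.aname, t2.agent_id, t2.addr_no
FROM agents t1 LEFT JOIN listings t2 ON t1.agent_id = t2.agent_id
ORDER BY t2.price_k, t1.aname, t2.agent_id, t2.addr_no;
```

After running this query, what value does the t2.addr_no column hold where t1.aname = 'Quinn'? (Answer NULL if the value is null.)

NULL

LEFT JOIN keeps every row from `agents`; unmatched rows get NULL for `listings`'s columns.
Matching on t1.agent_id = t2.agent_id. A NULL in a compared column never satisfies the condition.
- t1 (agent_id=1) has no partner → padded with NULL.
- t1 (agent_id=3) has no partner → padded with NULL.
- t1 (agent_id=2) pairs with 3 row(s) of t2.
- t1 (agent_id=NULL) has no partner → padded with NULL.
- t1 (agent_id=6) pairs with 2 row(s) of t2.
- t1 (agent_id=6) pairs with 2 row(s) of t2.
- t1 (agent_id=2) pairs with 3 row(s) of t2.
- t1 (agent_id=1) has no partner → padded with NULL.
- t1 (agent_id=6) pairs with 2 row(s) of t2.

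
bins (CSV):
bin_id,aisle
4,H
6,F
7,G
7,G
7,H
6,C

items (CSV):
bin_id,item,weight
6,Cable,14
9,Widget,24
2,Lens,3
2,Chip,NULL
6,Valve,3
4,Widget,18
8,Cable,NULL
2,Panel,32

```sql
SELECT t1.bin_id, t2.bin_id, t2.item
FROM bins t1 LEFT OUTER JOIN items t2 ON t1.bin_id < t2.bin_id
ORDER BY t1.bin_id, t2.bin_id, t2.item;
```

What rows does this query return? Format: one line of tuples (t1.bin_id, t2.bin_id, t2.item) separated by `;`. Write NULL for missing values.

LEFT JOIN keeps every row from `bins`; unmatched rows get NULL for `items`'s columns.
Matching on t1.bin_id < t2.bin_id.
- t1 (bin_id=4) pairs with 4 row(s) of t2.
- t1 (bin_id=6) pairs with 2 row(s) of t2.
- t1 (bin_id=7) pairs with 2 row(s) of t2.
- t1 (bin_id=7) pairs with 2 row(s) of t2.
- t1 (bin_id=7) pairs with 2 row(s) of t2.
- t1 (bin_id=6) pairs with 2 row(s) of t2.

(4, 6, Cable); (4, 6, Valve); (4, 8, Cable); (4, 9, Widget); (6, 8, Cable); (6, 8, Cable); (6, 9, Widget); (6, 9, Widget); (7, 8, Cable); (7, 8, Cable); (7, 8, Cable); (7, 9, Widget); (7, 9, Widget); (7, 9, Widget)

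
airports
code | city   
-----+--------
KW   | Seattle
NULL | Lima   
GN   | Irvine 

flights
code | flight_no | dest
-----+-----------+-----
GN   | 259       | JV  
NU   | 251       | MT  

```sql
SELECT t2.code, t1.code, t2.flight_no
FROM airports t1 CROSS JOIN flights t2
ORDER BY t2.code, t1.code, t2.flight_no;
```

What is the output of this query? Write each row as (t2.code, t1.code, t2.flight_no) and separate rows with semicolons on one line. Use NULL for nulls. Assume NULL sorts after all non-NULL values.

CROSS JOIN pairs every row of `airports` with every row of `flights`: 3 × 2 = 6 rows.

(GN, GN, 259); (GN, KW, 259); (GN, NULL, 259); (NU, GN, 251); (NU, KW, 251); (NU, NULL, 251)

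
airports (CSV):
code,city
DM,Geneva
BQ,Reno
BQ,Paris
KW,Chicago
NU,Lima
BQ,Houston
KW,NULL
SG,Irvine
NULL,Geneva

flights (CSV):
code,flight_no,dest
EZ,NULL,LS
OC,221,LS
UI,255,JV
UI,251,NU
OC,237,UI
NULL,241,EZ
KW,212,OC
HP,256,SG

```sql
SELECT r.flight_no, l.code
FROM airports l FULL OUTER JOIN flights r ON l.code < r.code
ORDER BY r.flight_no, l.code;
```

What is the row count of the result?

44

FULL OUTER JOIN keeps every row from both sides; unmatched rows get NULL for the other side's columns.
Matching on l.code < r.code. A NULL in a compared column never satisfies the condition.
- l row (code=DM): matches 7 r row(s) → 7 output row(s).
- l row (code=BQ): matches 7 r row(s) → 7 output row(s).
- l row (code=BQ): matches 7 r row(s) → 7 output row(s).
- l row (code=KW): matches 4 r row(s) → 4 output row(s).
- l row (code=NU): matches 4 r row(s) → 4 output row(s).
- l row (code=BQ): matches 7 r row(s) → 7 output row(s).
- l row (code=KW): matches 4 r row(s) → 4 output row(s).
- l row (code=SG): matches 2 r row(s) → 2 output row(s).
- l row (code=NULL): no match → kept, r columns NULL.
- plus 1 unmatched r row(s), each kept with NULL l columns.
Total: 42 matched + 2 padded = 44 rows.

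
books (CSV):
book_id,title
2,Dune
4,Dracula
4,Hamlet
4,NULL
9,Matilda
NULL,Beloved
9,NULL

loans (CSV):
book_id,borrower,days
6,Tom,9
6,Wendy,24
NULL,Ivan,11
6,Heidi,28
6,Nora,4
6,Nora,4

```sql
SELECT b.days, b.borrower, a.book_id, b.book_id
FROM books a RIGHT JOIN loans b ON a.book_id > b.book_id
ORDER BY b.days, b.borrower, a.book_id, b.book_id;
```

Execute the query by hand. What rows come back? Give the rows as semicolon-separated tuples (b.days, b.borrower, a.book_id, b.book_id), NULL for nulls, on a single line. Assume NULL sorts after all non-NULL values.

RIGHT JOIN keeps every row from `loans`; unmatched rows get NULL for `books`'s columns.
Matching on a.book_id > b.book_id. A NULL in a compared column never satisfies the condition.
- book_id=2: no matching b row.
- book_id=4: no matching b row.
- book_id=4: no matching b row.
- book_id=4: no matching b row.
- book_id=9: 5 matching b row(s), so 5 row(s) emitted.
- book_id=NULL: no matching b row.
- book_id=9: 5 matching b row(s), so 5 row(s) emitted.
- plus 1 unmatched b row(s), each kept with NULL a columns.

(4, Nora, 9, 6); (4, Nora, 9, 6); (4, Nora, 9, 6); (4, Nora, 9, 6); (9, Tom, 9, 6); (9, Tom, 9, 6); (11, Ivan, NULL, NULL); (24, Wendy, 9, 6); (24, Wendy, 9, 6); (28, Heidi, 9, 6); (28, Heidi, 9, 6)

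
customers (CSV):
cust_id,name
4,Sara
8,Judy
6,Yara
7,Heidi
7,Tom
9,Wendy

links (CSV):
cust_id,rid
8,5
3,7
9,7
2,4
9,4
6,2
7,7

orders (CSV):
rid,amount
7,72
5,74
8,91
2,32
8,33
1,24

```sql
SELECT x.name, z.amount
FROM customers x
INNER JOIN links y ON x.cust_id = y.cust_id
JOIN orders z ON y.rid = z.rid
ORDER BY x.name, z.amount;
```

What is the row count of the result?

5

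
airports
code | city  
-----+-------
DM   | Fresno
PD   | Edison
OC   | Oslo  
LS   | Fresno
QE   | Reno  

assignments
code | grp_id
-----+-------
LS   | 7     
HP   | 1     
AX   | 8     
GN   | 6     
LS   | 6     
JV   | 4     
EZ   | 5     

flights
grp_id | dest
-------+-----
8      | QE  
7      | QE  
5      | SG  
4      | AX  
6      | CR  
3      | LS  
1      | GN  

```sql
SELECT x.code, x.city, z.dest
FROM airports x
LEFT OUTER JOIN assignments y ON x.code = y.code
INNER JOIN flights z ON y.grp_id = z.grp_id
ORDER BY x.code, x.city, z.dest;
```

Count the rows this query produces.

2

Step 1 — x LEFT JOIN y on code → 6 row(s).
Then INNER JOIN `flights z` on grp_id: keep only rows whose y.grp_id appears in z.
Result: 2 row(s).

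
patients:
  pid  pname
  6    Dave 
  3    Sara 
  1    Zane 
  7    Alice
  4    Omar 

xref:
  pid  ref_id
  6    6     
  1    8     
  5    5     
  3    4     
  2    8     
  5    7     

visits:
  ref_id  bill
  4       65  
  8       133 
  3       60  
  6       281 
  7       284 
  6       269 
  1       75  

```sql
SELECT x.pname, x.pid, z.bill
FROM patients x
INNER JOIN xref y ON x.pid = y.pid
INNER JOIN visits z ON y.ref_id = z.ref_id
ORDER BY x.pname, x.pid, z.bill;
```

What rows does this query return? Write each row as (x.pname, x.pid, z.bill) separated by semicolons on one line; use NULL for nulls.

(Dave, 6, 269); (Dave, 6, 281); (Sara, 3, 65); (Zane, 1, 133)

Evaluate left to right. First `patients x INNER JOIN xref y` on pid: 3 row(s).
Then INNER JOIN `visits z` on ref_id: keep only rows whose y.ref_id appears in z.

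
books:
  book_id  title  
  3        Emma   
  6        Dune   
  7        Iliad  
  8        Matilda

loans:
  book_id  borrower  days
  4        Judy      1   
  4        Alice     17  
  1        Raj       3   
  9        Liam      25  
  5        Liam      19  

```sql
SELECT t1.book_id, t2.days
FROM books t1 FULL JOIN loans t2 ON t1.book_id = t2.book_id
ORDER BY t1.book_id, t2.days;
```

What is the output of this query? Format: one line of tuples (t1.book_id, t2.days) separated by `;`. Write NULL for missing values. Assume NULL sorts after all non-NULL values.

FULL OUTER JOIN keeps every row from both sides; unmatched rows get NULL for the other side's columns.
Matching on t1.book_id = t2.book_id.
Matched pairs: 0; unmatched t1 rows kept: 4; unmatched t2 rows kept: 5.

(3, NULL); (6, NULL); (7, NULL); (8, NULL); (NULL, 1); (NULL, 3); (NULL, 17); (NULL, 19); (NULL, 25)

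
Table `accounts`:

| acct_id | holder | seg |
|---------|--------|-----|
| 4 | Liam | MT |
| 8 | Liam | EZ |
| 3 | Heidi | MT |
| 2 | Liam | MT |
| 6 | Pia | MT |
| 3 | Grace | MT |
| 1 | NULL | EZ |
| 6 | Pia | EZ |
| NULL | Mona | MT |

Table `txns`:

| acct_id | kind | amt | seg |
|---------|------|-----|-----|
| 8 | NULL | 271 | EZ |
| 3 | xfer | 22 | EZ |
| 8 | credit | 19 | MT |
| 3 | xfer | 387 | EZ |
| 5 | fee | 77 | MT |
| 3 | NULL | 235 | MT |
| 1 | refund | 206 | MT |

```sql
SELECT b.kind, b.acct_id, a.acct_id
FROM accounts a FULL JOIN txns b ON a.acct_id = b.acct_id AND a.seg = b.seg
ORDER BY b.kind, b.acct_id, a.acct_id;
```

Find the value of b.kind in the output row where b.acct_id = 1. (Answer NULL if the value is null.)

FULL OUTER JOIN keeps every row from both sides; unmatched rows get NULL for the other side's columns.
Matching on a.acct_id = b.acct_id AND a.seg = b.seg. A NULL in a compared column never satisfies the condition.
- a[0] acct_id=4, seg=MT → no match; kept with NULLs on the b side.
- a[1] acct_id=8, seg=EZ → 1 match(es) in b → 1 row(s).
- a[2] acct_id=3, seg=MT → 1 match(es) in b → 1 row(s).
- a[3] acct_id=2, seg=MT → no match; kept with NULLs on the b side.
- a[4] acct_id=6, seg=MT → no match; kept with NULLs on the b side.
- a[5] acct_id=3, seg=MT → 1 match(es) in b → 1 row(s).
- a[6] acct_id=1, seg=EZ → no match; kept with NULLs on the b side.
- a[7] acct_id=6, seg=EZ → no match; kept with NULLs on the b side.
- a[8] acct_id=NULL, seg=MT → no match; kept with NULLs on the b side.
- 5 row(s) from b found no a partner → padded with NULL.

refund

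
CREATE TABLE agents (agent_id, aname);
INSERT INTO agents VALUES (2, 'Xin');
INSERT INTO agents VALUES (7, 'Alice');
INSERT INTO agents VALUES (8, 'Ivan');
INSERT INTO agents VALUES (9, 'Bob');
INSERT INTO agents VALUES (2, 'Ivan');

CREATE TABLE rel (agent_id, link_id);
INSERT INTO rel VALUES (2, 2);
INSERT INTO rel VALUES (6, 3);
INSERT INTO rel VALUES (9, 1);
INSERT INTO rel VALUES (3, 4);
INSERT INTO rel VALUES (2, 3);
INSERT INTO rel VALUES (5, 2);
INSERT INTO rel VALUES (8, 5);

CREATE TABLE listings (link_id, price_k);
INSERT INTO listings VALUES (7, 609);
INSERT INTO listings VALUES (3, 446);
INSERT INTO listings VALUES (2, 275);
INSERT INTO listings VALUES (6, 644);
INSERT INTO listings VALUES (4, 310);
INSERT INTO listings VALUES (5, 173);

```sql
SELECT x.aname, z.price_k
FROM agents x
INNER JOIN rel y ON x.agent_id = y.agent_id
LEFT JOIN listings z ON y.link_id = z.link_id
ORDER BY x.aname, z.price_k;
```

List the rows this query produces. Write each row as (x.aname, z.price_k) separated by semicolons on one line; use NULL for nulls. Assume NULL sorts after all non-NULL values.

(Bob, NULL); (Ivan, 173); (Ivan, 275); (Ivan, 446); (Xin, 275); (Xin, 446)

Evaluate left to right. First `agents x INNER JOIN rel y` on agent_id: 6 row(s).
Then LEFT JOIN `listings z` on link_id: each of those 6 rows is kept; rows whose y.link_id has no match in z get NULL for z's columns.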